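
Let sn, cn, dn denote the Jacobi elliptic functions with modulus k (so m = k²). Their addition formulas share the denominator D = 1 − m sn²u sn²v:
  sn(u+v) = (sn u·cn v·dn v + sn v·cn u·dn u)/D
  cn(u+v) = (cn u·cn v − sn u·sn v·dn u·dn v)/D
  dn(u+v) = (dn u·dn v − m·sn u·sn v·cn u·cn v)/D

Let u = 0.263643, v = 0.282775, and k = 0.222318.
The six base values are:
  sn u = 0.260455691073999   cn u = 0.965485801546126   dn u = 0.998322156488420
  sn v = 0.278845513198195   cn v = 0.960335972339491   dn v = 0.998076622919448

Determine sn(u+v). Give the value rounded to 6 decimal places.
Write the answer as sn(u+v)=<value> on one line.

sn(u+v)=0.518549

m = k² = 0.049425293124
D = 1 − m·sn²u·sn²v = 0.9997392980509337
sn(u+v) = (sn u·cn v·dn v + sn v·cn u·dn u)/D = 0.5184135571712857/0.9997392980509337 = 0.5185487438394906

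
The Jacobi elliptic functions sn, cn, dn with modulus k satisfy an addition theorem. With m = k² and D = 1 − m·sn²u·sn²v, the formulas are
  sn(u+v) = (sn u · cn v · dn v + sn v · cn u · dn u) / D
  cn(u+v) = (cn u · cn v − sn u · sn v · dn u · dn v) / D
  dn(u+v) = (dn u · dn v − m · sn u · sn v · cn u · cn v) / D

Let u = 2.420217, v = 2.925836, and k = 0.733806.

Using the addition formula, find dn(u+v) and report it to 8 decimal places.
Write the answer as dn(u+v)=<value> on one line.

sn u = 0.9321478597751478, cn u = -0.3620778473154792, dn u = 0.7294672936904075
sn v = 0.7195031012735273, cn v = -0.6944892276038386, dn v = 0.849259482068337
m = k² = 0.538471245636
D = 1 − m·sn²u·sn²v = 0.7577869876718389
dn(u+v) = (dn u·dn v − m·sn u·sn v·cn u·cn v)/D = 0.5286941332558764/0.7577869876718389 = 0.6976817256788637

dn(u+v)=0.69768173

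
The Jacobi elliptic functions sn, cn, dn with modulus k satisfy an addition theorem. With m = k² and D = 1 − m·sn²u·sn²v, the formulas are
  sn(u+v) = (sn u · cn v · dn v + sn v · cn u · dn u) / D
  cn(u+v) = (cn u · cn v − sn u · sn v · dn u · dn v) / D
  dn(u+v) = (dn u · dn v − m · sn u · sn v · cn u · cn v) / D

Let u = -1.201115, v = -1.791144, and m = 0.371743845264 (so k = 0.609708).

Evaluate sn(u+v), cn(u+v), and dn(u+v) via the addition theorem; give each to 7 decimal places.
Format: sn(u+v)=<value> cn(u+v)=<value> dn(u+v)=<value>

sn u = -0.9004707076192235, cn u = 0.4349166641090393, dn u = 0.8358064573702641
sn v = -0.9996635099895121, cn v = -0.02593967608603982, dn v = 0.7927838853217758
m = k² = 0.371743845264
D = 1 − m·sn²u·sn²v = 0.6987752547821031
sn(u+v) = (sn u·cn v·dn v + sn v·cn u·dn u)/D = -0.3448660587238429/0.6987752547821031 = -0.4935292948107921
cn(u+v) = (cn u·cn v − sn u·sn v·dn u·dn v)/D = -0.6077452247743918/0.6987752547821031 = -0.8697291734577852
dn(u+v) = (dn u·dn v − m·sn u·sn v·cn u·cn v)/D = 0.6663890719520681/0.6987752547821031 = 0.9536529340322249

sn(u+v)=-0.4935293 cn(u+v)=-0.8697292 dn(u+v)=0.9536529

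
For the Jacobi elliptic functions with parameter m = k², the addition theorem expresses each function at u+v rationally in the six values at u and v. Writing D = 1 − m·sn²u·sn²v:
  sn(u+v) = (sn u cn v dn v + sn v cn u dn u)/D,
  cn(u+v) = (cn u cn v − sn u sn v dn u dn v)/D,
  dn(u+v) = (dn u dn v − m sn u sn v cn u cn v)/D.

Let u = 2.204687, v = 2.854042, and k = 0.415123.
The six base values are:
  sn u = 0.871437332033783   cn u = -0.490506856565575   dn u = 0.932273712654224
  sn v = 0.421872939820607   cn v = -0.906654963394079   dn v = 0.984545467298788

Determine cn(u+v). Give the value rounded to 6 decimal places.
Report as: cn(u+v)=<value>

m = k² = 0.172327105129
D = 1 − m·sn²u·sn²v = 0.9767089400530287
cn(u+v) = (cn u·cn v − sn u·sn v·dn u·dn v)/D = 0.107280100316143/0.9767089400530287 = 0.1098383519560274

cn(u+v)=0.109838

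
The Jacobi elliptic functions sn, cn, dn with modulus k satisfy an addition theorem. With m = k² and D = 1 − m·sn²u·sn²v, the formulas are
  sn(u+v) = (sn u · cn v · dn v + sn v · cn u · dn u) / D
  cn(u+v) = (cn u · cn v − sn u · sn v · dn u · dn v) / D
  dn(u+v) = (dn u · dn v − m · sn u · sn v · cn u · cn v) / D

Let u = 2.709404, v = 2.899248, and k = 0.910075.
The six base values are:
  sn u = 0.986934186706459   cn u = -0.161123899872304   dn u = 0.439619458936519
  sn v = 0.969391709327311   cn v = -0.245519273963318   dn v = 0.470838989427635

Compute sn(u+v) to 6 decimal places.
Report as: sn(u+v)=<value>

m = k² = 0.828236505625
D = 1 − m·sn²u·sn²v = 0.2418950074629589
sn(u+v) = (sn u·cn v·dn v + sn v·cn u·dn u)/D = -0.1827547566663819/0.2418950074629589 = -0.755512726712092

sn(u+v)=-0.755513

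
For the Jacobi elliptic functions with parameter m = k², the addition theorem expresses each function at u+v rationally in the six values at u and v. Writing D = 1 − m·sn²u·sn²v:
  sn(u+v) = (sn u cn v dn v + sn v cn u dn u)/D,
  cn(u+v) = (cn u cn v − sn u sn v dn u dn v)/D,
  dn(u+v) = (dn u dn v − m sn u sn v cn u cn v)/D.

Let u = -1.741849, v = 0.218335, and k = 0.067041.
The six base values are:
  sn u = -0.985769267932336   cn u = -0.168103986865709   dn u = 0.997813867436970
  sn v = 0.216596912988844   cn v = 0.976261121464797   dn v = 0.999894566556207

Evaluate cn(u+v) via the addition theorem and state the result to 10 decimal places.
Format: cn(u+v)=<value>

cn(u+v)=0.0489219841

m = k² = 0.004494495681
D = 1 − m·sn²u·sn²v = 0.999795102791409
cn(u+v) = (cn u·cn v − sn u·sn v·dn u·dn v)/D = 0.04891196007218871/0.999795102791409 = 0.04892198405015932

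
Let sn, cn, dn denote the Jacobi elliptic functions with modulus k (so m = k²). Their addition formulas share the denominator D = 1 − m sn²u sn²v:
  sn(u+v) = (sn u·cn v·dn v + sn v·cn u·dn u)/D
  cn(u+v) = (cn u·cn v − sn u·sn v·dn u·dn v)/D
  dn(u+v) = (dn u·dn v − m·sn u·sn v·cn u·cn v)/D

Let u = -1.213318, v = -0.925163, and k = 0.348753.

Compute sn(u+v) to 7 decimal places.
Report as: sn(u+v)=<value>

sn u = -0.9270205231483945, cn u = 0.3750105993991062, dn u = 0.9462961172425353
sn v = -0.7905276148974197, cn v = 0.6124263956465273, dn v = 0.9612440528125383
m = k² = 0.121628655009
D = 1 − m·sn²u·sn²v = 0.9346796214201184
sn(u+v) = (sn u·cn v·dn v + sn v·cn u·dn u)/D = -0.8262642363972322/0.9346796214201184 = -0.8840079717816423

sn(u+v)=-0.8840080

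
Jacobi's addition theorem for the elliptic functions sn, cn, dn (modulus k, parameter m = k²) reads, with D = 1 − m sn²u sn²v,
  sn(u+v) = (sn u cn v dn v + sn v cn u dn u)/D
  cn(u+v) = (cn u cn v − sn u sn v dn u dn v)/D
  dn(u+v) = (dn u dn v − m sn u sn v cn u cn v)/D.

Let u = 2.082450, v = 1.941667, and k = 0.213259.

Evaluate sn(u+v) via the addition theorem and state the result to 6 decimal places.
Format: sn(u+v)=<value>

sn u = 0.8856879489880302, cn u = -0.4642810108300537, dn u = 0.9819999977978885
sn v = 0.9411612775048834, cn v = -0.3379577632269688, dn v = 0.9796504729579357
m = k² = 0.045479401081
D = 1 − m·sn²u·sn²v = 0.9683987465534313
sn(u+v) = (sn u·cn v·dn v + sn v·cn u·dn u)/D = -0.7223319623156666/0.9683987465534313 = -0.7459034461645825

sn(u+v)=-0.745903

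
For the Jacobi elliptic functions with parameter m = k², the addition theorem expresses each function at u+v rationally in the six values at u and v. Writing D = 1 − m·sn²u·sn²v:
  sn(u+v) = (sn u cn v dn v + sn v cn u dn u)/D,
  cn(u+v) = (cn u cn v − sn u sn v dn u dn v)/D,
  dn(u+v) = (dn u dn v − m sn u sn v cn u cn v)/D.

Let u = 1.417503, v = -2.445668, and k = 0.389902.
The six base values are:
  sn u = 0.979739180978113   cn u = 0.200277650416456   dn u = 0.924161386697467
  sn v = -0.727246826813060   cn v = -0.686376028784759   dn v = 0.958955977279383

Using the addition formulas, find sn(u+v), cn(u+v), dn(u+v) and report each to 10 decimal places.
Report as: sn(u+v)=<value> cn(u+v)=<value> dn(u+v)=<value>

m = k² = 0.152023569604
D = 1 − m·sn²u·sn²v = 0.9228216395224777
sn(u+v) = (sn u·cn v·dn v + sn v·cn u·dn u)/D = -0.7794739295386785/0.9228216395224777 = -0.8446636881445738
cn(u+v) = (cn u·cn v − sn u·sn v·dn u·dn v)/D = 0.4939839790322001/0.9228216395224777 = 0.5352973509461878
dn(u+v) = (dn u·dn v − m·sn u·sn v·cn u·cn v)/D = 0.8713399782645068/0.9228216395224777 = 0.9442127719451718

sn(u+v)=-0.8446636881 cn(u+v)=0.5352973509 dn(u+v)=0.9442127719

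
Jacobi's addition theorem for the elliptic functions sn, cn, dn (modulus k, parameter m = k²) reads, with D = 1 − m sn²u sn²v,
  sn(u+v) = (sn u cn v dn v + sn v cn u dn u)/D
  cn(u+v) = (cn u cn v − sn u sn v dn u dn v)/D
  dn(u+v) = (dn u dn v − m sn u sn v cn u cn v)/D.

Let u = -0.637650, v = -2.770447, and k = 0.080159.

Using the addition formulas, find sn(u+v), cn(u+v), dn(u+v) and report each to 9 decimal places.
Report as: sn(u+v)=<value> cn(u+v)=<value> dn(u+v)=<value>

sn(u+v)=0.258453145 cn(u+v)=-0.966023795 dn(u+v)=0.999785373

sn u = -0.5951032302074509, cn u = 0.8036492676514162, dn u = 0.9988615696160833
sn v = -0.3673471102720315, cn v = -0.9300839212537694, dn v = 0.9995663673110258
m = k² = 0.006425465281
D = 1 − m·sn²u·sn²v = 0.9996929264200374
sn(u+v) = (sn u·cn v·dn v + sn v·cn u·dn u)/D = 0.2583737812327032/0.9996929264200374 = 0.2584531453653031
cn(u+v) = (cn u·cn v − sn u·sn v·dn u·dn v)/D = -0.9657271541723229/0.9996929264200374 = -0.9660237945572467
dn(u+v) = (dn u·dn v − m·sn u·sn v·cn u·cn v)/D = 0.9994783650879675/0.9996929264200374 = 0.9997853727615757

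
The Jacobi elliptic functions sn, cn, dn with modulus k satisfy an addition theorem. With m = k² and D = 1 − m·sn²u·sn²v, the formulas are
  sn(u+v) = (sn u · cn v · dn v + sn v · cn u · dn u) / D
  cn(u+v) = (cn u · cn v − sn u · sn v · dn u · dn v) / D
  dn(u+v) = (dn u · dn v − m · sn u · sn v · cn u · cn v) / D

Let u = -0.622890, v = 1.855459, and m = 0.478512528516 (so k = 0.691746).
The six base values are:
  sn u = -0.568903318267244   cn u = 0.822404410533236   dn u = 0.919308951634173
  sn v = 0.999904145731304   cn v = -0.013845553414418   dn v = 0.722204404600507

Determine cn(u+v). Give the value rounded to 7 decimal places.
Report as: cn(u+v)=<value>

m = k² = 0.478512528516
D = 1 − m·sn²u·sn²v = 0.8451586372345172
cn(u+v) = (cn u·cn v − sn u·sn v·dn u·dn v)/D = 0.3662885469918855/0.8451586372345172 = 0.4333962061731218

cn(u+v)=0.4333962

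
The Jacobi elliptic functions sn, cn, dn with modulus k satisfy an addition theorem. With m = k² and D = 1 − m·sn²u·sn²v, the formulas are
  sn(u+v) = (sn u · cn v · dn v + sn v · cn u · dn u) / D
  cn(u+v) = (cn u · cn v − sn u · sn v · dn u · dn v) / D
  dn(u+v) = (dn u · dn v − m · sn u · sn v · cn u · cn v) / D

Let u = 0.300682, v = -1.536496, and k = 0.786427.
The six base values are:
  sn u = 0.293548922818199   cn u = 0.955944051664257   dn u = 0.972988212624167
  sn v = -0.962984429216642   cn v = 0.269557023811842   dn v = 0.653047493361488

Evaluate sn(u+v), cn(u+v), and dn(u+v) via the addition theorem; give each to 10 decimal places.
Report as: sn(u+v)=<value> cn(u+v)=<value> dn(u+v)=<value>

sn(u+v)=-0.8879002348 cn(u+v)=0.4600360562 dn(u+v)=0.7158357336

m = k² = 0.618467426329
D = 1 − m·sn²u·sn²v = 0.9505784521598165
sn(u+v) = (sn u·cn v·dn v + sn v·cn u·dn u)/D = -0.8440188309088278/0.9505784521598165 = -0.8879002348424017
cn(u+v) = (cn u·cn v − sn u·sn v·dn u·dn v)/D = 0.4373003622018258/0.9505784521598165 = 0.460036056159523
dn(u+v) = (dn u·dn v − m·sn u·sn v·cn u·cn v)/D = 0.6804580236348685/0.9505784521598165 = 0.7158357335881059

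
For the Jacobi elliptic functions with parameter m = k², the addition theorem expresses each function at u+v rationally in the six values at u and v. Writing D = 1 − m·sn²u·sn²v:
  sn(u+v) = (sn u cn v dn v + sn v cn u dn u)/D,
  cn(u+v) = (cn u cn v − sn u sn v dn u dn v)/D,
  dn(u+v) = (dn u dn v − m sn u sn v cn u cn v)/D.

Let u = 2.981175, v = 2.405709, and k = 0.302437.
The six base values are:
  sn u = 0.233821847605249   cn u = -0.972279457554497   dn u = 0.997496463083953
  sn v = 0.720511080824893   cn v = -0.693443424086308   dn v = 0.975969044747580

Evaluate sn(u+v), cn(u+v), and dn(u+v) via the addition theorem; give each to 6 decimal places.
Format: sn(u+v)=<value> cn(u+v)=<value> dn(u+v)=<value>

sn(u+v)=-0.859261 cn(u+v)=0.511538 dn(u+v)=0.965643

m = k² = 0.091468138969
D = 1 − m·sn²u·sn²v = 0.9974039004181663
sn(u+v) = (sn u·cn v·dn v + sn v·cn u·dn u)/D = -0.8570300899078699/0.9974039004181663 = -0.8592608165544129
cn(u+v) = (cn u·cn v − sn u·sn v·dn u·dn v)/D = 0.5102097270357356/0.9974039004181663 = 0.5115377299224795
dn(u+v) = (dn u·dn v − m·sn u·sn v·cn u·cn v)/D = 0.9631360962510831/0.9974039004181663 = 0.9656430016438514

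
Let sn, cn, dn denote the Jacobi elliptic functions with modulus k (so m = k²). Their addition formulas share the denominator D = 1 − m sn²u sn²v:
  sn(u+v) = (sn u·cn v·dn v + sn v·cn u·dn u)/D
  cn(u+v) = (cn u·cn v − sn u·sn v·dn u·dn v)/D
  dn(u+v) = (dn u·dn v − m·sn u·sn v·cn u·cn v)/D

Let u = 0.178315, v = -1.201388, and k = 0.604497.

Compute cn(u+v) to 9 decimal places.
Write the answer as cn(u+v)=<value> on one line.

cn(u+v)=0.564907318

sn u = 0.1770340502699365, cn u = 0.9842047272011152, dn u = 0.9942572391171272
sn v = -0.9011624027085411, cn v = 0.4334816304580497, dn v = 0.8385985161737765
m = k² = 0.365416623009
D = 1 − m·sn²u·sn²v = 0.990699462690889
cn(u+v) = (cn u·cn v − sn u·sn v·dn u·dn v)/D = 0.5596533765831547/0.990699462690889 = 0.5649073181720033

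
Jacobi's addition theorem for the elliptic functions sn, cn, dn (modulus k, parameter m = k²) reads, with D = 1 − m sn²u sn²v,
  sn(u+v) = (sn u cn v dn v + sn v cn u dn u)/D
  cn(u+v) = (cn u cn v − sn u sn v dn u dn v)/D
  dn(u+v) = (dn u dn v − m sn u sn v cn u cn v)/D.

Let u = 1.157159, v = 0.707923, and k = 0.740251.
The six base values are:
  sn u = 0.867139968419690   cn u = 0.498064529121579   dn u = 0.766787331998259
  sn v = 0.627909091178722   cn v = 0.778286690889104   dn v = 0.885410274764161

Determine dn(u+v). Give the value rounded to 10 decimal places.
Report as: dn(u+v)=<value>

m = k² = 0.547971543001
D = 1 − m·sn²u·sn²v = 0.8375461694605711
dn(u+v) = (dn u·dn v − m·sn u·sn v·cn u·cn v)/D = 0.5632651079736617/0.8375461694605711 = 0.6725182784089831

dn(u+v)=0.6725182784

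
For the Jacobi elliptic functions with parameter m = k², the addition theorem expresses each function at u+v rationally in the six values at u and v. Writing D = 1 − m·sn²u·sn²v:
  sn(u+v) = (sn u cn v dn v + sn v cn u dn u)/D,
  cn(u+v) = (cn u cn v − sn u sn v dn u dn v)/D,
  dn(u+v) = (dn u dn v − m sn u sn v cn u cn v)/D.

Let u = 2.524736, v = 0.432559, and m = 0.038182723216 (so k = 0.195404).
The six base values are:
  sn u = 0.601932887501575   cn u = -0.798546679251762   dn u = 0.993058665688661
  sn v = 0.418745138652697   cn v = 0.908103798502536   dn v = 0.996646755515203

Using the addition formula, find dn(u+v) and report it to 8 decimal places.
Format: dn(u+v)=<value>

m = k² = 0.038182723216
D = 1 − m·sn²u·sn²v = 0.997574157500827
dn(u+v) = (dn u·dn v − m·sn u·sn v·cn u·cn v)/D = 0.9967078153374477/0.997574157500827 = 0.9991315511164105

dn(u+v)=0.99913155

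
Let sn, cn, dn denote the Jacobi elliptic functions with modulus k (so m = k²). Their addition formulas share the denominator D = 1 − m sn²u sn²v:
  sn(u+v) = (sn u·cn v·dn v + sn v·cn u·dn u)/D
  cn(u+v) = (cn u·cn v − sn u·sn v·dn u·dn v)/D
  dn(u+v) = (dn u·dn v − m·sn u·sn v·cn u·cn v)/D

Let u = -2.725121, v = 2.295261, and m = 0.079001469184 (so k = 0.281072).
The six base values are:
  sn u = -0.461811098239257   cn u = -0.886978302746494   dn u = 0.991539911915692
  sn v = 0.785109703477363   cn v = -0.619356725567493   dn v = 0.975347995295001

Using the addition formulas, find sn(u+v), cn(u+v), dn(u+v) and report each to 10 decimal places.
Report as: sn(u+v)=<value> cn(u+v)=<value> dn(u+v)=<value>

sn(u+v)=-0.4158277269 cn(u+v)=0.9094434021 dn(u+v)=0.9931463350

m = k² = 0.079001469184
D = 1 − m·sn²u·sn²v = 0.9896145674553084
sn(u+v) = (sn u·cn v·dn v + sn v·cn u·dn u)/D = -0.4115091760858088/0.9896145674553084 = -0.4158277268936756
cn(u+v) = (cn u·cn v − sn u·sn v·dn u·dn v)/D = 0.8999984389524994/0.9896145674553084 = 0.9094434020577854
dn(u+v) = (dn u·dn v − m·sn u·sn v·cn u·cn v)/D = 0.9828320807595805/0.9896145674553084 = 0.9931463350290322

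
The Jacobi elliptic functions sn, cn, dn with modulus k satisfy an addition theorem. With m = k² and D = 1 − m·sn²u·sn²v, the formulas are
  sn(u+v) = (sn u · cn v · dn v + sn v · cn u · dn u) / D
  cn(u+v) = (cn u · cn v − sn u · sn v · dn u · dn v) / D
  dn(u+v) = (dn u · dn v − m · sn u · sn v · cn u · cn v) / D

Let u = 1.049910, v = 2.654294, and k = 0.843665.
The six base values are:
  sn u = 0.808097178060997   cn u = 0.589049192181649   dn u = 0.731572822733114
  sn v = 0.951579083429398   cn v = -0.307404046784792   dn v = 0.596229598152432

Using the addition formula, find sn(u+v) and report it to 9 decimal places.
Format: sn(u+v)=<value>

m = k² = 0.711770632225
D = 1 − m·sn²u·sn²v = 0.5791212296954493
sn(u+v) = (sn u·cn v·dn v + sn v·cn u·dn u)/D = 0.2619554481383893/0.5791212296954493 = 0.4523326631906546

sn(u+v)=0.452332663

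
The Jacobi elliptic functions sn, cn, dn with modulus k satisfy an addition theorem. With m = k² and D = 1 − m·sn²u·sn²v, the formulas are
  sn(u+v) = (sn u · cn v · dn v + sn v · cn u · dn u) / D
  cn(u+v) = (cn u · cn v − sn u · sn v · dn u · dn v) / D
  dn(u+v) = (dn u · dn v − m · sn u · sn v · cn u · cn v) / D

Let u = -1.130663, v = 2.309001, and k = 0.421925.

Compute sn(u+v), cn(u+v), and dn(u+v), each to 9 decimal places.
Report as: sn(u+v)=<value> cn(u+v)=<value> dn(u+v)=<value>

sn(u+v)=0.909317092 cn(u+v)=0.416103864 dn(u+v)=0.923472919

sn u = -0.8900864931273292, cn u = 0.4557916571771504, dn u = 0.9268022389228454
sn v = 0.8220077956695686, cn v = -0.569476236429982, dn v = 0.9379296220942788
m = k² = 0.178020705625
D = 1 − m·sn²u·sn²v = 0.9047013360157071
sn(u+v) = (sn u·cn v·dn v + sn v·cn u·dn u)/D = 0.8226603880691301/0.9047013360157071 = 0.909317092082693
cn(u+v) = (cn u·cn v − sn u·sn v·dn u·dn v)/D = 0.3764497221284053/0.9047013360157071 = 0.4161038644933199
dn(u+v) = (dn u·dn v − m·sn u·sn v·cn u·cn v)/D = 0.8354671831562018/0.9047013360157071 = 0.9234729185165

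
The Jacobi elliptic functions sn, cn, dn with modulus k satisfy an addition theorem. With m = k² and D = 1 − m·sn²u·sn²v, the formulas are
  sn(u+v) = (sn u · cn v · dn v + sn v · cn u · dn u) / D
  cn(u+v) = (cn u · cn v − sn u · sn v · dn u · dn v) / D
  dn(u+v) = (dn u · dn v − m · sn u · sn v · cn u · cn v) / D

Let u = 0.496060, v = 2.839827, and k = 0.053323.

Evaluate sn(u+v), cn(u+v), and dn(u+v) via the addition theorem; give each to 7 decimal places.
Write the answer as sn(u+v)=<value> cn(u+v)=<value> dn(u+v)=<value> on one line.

sn u = 0.4759157232336464, cn u = 0.8794908893098298, dn u = 0.9996779456274091
sn v = 0.2993289862931504, cn v = -0.9541499661817921, dn v = 0.9998726132178809
m = k² = 0.002843342329
D = 1 − m·sn²u·sn²v = 0.9999422985393959
sn(u+v) = (sn u·cn v·dn v + sn v·cn u·dn u)/D = -0.1908647922858694/0.9999422985393959 = -0.1908758060986753
cn(u+v) = (cn u·cn v − sn u·sn v·dn u·dn v)/D = -0.9815575538265305/0.9999422985393959 = -0.981614194399297
dn(u+v) = (dn u·dn v − m·sn u·sn v·cn u·cn v)/D = 0.9998905036260424/0.9999422985393959 = 0.9999482020978318

sn(u+v)=-0.1908758 cn(u+v)=-0.9816142 dn(u+v)=0.9999482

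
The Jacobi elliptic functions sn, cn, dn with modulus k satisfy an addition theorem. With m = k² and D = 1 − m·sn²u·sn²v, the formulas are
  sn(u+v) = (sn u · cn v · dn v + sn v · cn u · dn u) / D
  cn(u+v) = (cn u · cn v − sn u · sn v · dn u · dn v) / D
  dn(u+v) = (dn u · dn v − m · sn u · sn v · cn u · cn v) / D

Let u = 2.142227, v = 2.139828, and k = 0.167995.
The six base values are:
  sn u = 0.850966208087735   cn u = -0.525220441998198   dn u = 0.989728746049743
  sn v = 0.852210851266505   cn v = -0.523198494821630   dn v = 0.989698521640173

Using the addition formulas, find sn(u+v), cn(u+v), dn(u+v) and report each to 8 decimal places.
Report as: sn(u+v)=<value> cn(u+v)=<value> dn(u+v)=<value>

sn(u+v)=-0.89695208 cn(u+v)=-0.44212777 dn(u+v)=0.98858206

m = k² = 0.028222320025
D = 1 − m·sn²u·sn²v = 0.9851573495095607
sn(u+v) = (sn u·cn v·dn v + sn v·cn u·dn u)/D = -0.883638932850575/0.9851573495095607 = -0.896952079066837
cn(u+v) = (cn u·cn v − sn u·sn v·dn u·dn v)/D = -0.4355654252157759/0.9851573495095607 = -0.4421277732258839
dn(u+v) = (dn u·dn v − m·sn u·sn v·cn u·cn v)/D = 0.9739088840778624/0.9851573495095607 = 0.9885820621068319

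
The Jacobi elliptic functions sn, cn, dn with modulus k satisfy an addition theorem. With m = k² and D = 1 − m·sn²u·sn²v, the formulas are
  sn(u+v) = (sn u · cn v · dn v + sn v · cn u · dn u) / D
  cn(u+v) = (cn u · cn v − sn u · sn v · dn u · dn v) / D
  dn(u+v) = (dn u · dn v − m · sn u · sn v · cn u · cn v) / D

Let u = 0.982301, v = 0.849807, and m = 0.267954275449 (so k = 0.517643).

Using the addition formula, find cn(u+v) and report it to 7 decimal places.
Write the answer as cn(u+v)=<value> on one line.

cn(u+v)=-0.1166196

sn u = 0.8119943882248766, cn u = 0.5836652409483611, dn u = 0.9073744531379065
sn v = 0.7353615577751062, cn v = 0.677674980611332, dn v = 0.9247172278694499
m = k² = 0.267954275449
D = 1 − m·sn²u·sn²v = 0.904463661649159
cn(u+v) = (cn u·cn v − sn u·sn v·dn u·dn v)/D = -0.1054781907035139/0.904463661649159 = -0.1166196002957041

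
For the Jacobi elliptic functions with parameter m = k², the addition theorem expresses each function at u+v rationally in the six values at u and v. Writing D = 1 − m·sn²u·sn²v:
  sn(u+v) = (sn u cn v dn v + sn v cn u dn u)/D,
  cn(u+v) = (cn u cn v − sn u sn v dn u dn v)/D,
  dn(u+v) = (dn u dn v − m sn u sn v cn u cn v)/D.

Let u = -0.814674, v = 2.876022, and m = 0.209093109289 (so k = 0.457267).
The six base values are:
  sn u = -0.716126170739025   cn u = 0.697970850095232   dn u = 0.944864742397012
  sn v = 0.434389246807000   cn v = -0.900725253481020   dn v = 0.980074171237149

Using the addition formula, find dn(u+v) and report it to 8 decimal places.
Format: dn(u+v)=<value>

dn(u+v)=0.90342527

m = k² = 0.209093109289
D = 1 − m·sn²u·sn²v = 0.979766223756166
dn(u+v) = (dn u·dn v − m·sn u·sn v·cn u·cn v)/D = 0.8851455666078929/0.979766223756166 = 0.9034252714024756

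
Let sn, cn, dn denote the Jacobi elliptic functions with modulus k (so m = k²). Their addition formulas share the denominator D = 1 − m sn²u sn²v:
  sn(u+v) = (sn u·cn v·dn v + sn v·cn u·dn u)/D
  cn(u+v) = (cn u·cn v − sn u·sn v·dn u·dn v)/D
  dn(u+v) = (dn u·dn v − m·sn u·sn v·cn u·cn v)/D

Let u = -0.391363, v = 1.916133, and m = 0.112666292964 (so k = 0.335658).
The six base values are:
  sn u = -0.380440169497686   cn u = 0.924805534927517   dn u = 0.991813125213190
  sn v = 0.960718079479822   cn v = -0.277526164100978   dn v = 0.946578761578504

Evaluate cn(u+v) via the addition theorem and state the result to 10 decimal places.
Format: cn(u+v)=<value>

m = k² = 0.112666292964
D = 1 − m·sn²u·sn²v = 0.9849492318629587
cn(u+v) = (cn u·cn v − sn u·sn v·dn u·dn v)/D = 0.08648036352628367/0.9849492318629587 = 0.08780184879449314

cn(u+v)=0.0878018488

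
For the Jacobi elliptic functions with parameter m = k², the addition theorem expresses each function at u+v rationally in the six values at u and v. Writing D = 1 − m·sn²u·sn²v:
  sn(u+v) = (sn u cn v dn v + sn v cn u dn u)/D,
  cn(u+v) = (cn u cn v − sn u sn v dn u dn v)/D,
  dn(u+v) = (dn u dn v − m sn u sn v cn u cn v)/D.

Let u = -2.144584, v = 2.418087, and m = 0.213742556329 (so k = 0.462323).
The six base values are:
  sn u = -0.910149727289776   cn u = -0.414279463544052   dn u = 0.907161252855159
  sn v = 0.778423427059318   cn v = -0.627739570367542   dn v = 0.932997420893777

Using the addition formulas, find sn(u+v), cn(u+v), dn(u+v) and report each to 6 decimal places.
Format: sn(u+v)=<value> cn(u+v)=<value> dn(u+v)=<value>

sn(u+v)=0.269415 cn(u+v)=0.963024 dn(u+v)=0.992212

m = k² = 0.213742556329
D = 1 − m·sn²u·sn²v = 0.8927126591438967
sn(u+v) = (sn u·cn v·dn v + sn v·cn u·dn u)/D = 0.240510195047421/0.8927126591438967 = 0.2694150156648031
cn(u+v) = (cn u·cn v − sn u·sn v·dn u·dn v)/D = 0.8597038663830811/0.8927126591438967 = 0.9630241686138172
dn(u+v) = (dn u·dn v − m·sn u·sn v·cn u·cn v)/D = 0.8857606452791228/0.8927126591438967 = 0.9922124842819628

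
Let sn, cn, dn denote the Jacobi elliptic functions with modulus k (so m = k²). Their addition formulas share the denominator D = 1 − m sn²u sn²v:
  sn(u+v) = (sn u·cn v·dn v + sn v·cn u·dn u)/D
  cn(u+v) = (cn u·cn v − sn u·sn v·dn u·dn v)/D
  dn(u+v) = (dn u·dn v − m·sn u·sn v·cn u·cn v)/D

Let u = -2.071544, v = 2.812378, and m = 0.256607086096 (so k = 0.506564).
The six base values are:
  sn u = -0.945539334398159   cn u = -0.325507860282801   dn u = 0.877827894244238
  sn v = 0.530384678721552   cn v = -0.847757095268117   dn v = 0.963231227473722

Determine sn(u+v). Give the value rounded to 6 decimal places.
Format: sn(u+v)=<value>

sn(u+v)=0.663375

m = k² = 0.256607086096
D = 1 − m·sn²u·sn²v = 0.9354628495846468
sn(u+v) = (sn u·cn v·dn v + sn v·cn u·dn u)/D = 0.6205622303262567/0.9354628495846468 = 0.6633745322989485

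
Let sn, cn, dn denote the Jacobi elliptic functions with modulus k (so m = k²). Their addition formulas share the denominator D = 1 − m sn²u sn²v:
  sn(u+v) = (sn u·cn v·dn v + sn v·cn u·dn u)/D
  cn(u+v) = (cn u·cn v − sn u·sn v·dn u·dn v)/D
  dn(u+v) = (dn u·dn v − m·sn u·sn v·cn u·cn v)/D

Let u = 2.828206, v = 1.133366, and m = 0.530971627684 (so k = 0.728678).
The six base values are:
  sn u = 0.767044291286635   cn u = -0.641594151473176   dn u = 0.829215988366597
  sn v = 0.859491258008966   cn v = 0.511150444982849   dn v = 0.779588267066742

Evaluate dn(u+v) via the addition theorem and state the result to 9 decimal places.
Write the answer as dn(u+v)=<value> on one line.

m = k² = 0.530971627684
D = 1 − m·sn²u·sn²v = 0.7692216165068769
dn(u+v) = (dn u·dn v − m·sn u·sn v·cn u·cn v)/D = 0.7612471803504118/0.7692216165068769 = 0.9896331096457248

dn(u+v)=0.989633110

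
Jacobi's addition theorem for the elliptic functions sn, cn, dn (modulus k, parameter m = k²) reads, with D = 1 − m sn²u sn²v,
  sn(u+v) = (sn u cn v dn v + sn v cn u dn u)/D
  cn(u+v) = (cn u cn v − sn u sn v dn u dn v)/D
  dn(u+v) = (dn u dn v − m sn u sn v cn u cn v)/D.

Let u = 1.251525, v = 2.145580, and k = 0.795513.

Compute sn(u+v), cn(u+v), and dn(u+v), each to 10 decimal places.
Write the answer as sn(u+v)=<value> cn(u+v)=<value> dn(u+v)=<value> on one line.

sn u = 0.8914588487888712, cn u = 0.4531016673065996, dn u = 0.7050404383949449
sn v = 0.9953463284038421, cn v = -0.09636226716402495, dn v = 0.6107662640991665
m = k² = 0.632840933169
D = 1 − m·sn²u·sn²v = 0.501751958488337
sn(u+v) = (sn u·cn v·dn v + sn v·cn u·dn u)/D = 0.2655017077133395/0.501751958488337 = 0.5291493201406427
cn(u+v) = (cn u·cn v − sn u·sn v·dn u·dn v)/D = -0.425750949556407/0.501751958488337 = -0.8485287249084121
dn(u+v) = (dn u·dn v − m·sn u·sn v·cn u·cn v)/D = 0.4551322207866968/0.501751958488337 = 0.907086087233033

sn(u+v)=0.5291493201 cn(u+v)=-0.8485287249 dn(u+v)=0.9070860872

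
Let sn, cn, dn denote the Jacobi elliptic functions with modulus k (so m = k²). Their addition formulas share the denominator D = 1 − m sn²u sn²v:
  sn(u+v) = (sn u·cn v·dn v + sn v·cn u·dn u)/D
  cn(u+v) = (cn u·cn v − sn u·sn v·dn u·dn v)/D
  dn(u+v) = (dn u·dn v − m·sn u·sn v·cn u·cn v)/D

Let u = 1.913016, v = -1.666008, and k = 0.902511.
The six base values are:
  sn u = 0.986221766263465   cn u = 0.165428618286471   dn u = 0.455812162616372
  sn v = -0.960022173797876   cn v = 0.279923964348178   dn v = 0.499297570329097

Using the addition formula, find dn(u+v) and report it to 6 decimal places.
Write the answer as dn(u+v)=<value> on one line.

m = k² = 0.814526105121
D = 1 − m·sn²u·sn²v = 0.269842244176093
dn(u+v) = (dn u·dn v − m·sn u·sn v·cn u·cn v)/D = 0.2632976919185709/0.269842244176093 = 0.9757467468538719

dn(u+v)=0.975747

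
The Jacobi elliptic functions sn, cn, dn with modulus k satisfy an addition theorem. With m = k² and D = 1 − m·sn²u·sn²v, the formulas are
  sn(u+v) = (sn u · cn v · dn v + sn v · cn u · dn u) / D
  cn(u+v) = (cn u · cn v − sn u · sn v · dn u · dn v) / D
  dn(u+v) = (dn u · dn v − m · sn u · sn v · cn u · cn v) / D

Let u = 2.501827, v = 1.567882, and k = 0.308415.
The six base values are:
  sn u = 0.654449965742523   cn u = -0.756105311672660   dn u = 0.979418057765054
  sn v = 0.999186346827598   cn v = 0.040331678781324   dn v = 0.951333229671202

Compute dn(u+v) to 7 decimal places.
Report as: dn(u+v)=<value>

dn(u+v)=0.9732351

m = k² = 0.095119812225
D = 1 − m·sn²u·sn²v = 0.9593260018017363
dn(u+v) = (dn u·dn v − m·sn u·sn v·cn u·cn v)/D = 0.9336497483386234/0.9593260018017363 = 0.9732351115106965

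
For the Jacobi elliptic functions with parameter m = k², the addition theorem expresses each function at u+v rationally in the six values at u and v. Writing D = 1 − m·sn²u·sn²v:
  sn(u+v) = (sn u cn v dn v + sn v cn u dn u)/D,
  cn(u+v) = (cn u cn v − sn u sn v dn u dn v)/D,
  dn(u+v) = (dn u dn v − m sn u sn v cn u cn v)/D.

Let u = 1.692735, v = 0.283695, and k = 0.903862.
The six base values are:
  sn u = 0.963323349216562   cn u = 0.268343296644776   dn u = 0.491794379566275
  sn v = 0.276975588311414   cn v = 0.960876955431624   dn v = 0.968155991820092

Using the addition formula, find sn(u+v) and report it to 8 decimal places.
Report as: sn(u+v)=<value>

m = k² = 0.816966515044
D = 1 − m·sn²u·sn²v = 0.941839059950263
sn(u+v) = (sn u·cn v·dn v + sn v·cn u·dn u)/D = 0.9327116640360316/0.941839059950263 = 0.9903089643418342

sn(u+v)=0.99030896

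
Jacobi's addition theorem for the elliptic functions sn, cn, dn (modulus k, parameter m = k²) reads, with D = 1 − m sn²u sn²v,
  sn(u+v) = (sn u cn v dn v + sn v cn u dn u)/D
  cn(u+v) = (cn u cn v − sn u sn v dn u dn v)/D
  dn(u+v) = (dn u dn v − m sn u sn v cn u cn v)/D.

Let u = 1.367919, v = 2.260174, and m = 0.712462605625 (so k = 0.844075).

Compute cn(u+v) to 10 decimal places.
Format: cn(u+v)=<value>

sn u = 0.9157302517671949, cn u = 0.4017936111965816, dn u = 0.6344730159918369
sn v = 0.9960140564170216, cn v = -0.08919640923103373, dn v = 0.5414847610523473
m = k² = 0.712462605625
D = 1 − m·sn²u·sn²v = 0.4073092720752657
cn(u+v) = (cn u·cn v − sn u·sn v·dn u·dn v)/D = -0.3491905137351083/0.4073092720752657 = -0.8573104951821038

cn(u+v)=-0.8573104952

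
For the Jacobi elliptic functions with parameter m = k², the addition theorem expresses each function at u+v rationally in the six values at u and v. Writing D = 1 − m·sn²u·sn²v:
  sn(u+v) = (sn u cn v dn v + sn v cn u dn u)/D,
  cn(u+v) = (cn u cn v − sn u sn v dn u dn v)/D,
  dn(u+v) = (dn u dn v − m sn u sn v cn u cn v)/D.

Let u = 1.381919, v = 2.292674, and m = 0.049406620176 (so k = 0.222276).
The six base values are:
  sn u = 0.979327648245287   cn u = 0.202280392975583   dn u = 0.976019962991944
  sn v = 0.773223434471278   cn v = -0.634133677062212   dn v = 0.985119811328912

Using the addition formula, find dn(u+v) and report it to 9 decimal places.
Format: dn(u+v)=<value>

dn(u+v)=0.994469237

m = k² = 0.049406620176
D = 1 − m·sn²u·sn²v = 0.9716696987463733
dn(u+v) = (dn u·dn v − m·sn u·sn v·cn u·cn v)/D = 0.9662956241813914/0.9716696987463733 = 0.9944692372604441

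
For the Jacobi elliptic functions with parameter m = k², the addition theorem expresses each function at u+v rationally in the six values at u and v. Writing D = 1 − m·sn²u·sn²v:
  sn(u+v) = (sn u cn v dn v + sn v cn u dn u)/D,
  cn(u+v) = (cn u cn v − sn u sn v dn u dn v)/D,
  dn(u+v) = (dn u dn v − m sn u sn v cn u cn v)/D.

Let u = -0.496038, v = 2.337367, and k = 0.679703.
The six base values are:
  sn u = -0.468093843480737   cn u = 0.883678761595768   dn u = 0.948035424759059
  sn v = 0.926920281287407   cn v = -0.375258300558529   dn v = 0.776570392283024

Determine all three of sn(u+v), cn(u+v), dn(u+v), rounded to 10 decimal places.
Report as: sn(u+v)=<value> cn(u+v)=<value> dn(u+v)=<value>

m = k² = 0.461996168209
D = 1 − m·sn²u·sn²v = 0.9130260886472932
sn(u+v) = (sn u·cn v·dn v + sn v·cn u·dn u)/D = 0.9129449214763485/0.9130260886472932 = 0.9999111009291477
cn(u+v) = (cn u·cn v − sn u·sn v·dn u·dn v)/D = -0.01217410781612812/0.9130260886472932 = -0.01333380060822231
dn(u+v) = (dn u·dn v − m·sn u·sn v·cn u·cn v)/D = 0.6697442927934165/0.9130260886472932 = 0.7335434344331669

sn(u+v)=0.9999111009 cn(u+v)=-0.0133338006 dn(u+v)=0.7335434344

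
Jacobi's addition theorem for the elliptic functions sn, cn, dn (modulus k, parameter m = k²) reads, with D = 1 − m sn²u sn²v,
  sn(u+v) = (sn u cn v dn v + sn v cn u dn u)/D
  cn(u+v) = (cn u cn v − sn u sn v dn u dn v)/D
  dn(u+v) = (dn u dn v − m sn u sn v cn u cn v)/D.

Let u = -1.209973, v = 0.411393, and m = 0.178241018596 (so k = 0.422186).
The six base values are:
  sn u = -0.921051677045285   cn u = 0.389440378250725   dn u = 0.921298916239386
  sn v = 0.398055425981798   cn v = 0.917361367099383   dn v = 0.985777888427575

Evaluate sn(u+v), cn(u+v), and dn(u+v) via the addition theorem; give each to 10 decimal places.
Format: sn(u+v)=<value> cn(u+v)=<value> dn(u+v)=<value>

sn(u+v)=-0.7070415062 cn(u+v)=0.7071720502 dn(u+v)=0.9544086881

m = k² = 0.178241018596
D = 1 − m·sn²u·sn²v = 0.9760413277119521
sn(u+v) = (sn u·cn v·dn v + sn v·cn u·dn u)/D = -0.6901017304135273/0.9760413277119521 = -0.7070415061535069
cn(u+v) = (cn u·cn v − sn u·sn v·dn u·dn v)/D = 0.6902291467925457/0.9760413277119521 = 0.7071720501944208
dn(u+v) = (dn u·dn v − m·sn u·sn v·cn u·cn v)/D = 0.9315423230903866/0.9760413277119521 = 0.9544086880768865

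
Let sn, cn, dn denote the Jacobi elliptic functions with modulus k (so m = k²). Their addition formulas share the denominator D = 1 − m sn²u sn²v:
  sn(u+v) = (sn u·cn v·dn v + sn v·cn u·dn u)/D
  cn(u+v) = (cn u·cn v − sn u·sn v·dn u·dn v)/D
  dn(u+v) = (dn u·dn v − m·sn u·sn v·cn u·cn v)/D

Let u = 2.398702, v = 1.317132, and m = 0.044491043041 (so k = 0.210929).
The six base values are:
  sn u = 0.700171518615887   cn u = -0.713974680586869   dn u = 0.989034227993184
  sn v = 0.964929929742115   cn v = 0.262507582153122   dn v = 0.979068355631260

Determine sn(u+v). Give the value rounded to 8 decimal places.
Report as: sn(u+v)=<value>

sn(u+v)=-0.51182196

m = k² = 0.044491043041
D = 1 − m·sn²u·sn²v = 0.979691725571245
sn(u+v) = (sn u·cn v·dn v + sn v·cn u·dn u)/D = -0.5014277390843537/0.979691725571245 = -0.5118219599047629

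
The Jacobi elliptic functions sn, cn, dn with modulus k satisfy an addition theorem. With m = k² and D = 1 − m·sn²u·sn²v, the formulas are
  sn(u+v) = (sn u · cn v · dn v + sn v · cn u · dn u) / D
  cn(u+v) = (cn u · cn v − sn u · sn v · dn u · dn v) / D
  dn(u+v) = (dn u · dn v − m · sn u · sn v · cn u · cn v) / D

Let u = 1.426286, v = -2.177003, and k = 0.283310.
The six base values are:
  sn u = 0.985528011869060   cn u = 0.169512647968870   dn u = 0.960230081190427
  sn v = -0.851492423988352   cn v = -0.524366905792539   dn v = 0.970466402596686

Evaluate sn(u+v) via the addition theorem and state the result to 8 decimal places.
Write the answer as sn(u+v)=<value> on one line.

sn(u+v)=-0.67846294

m = k² = 0.0802645561
D = 1 − m·sn²u·sn²v = 0.9434772438892093
sn(u+v) = (sn u·cn v·dn v + sn v·cn u·dn u)/D = -0.6401143483831207/0.9434772438892093 = -0.6784629438908737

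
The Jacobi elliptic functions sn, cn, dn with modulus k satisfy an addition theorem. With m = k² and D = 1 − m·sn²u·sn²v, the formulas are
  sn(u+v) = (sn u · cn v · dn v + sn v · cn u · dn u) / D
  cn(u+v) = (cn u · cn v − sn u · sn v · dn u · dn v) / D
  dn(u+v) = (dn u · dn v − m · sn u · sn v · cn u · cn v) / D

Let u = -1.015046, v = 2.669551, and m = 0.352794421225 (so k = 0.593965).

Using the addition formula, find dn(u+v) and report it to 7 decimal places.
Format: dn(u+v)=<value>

dn(u+v)=0.8056803

sn u = -0.8222104873077813, cn u = 0.5691835508525355, dn u = 0.8726398783443811
sn v = 0.7133642810731519, cn v = -0.7007934092790722, dn v = 0.9057963025830364
m = k² = 0.352794421225
D = 1 − m·sn²u·sn²v = 0.8786302513077616
dn(u+v) = (dn u·dn v − m·sn u·sn v·cn u·cn v)/D = 0.7078951221229072/0.8786302513077616 = 0.8056803428623922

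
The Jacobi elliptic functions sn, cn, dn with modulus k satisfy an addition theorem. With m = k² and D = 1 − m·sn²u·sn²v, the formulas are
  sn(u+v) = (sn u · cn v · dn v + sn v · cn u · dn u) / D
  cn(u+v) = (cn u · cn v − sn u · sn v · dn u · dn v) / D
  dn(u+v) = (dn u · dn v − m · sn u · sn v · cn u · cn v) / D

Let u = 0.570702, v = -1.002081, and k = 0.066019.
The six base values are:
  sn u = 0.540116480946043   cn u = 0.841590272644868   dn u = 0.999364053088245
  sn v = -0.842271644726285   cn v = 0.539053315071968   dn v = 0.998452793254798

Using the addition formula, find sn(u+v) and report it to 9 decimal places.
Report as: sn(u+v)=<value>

m = k² = 0.004358508361
D = 1 − m·sn²u·sn²v = 0.999097978056248
sn(u+v) = (sn u·cn v·dn v + sn v·cn u·dn u)/D = -0.4176957257782352/0.999097978056248 = -0.418072836650981

sn(u+v)=-0.418072837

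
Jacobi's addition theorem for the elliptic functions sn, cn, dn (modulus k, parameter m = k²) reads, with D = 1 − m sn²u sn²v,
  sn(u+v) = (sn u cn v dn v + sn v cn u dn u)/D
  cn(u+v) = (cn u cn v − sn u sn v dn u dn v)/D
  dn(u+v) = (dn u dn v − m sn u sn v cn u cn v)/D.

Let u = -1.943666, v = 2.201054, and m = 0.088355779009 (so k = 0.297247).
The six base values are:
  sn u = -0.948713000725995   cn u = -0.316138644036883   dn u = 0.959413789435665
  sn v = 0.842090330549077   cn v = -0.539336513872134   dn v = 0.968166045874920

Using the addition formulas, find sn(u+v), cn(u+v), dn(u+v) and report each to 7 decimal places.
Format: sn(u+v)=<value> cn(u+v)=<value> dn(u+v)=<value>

sn(u+v)=0.2543159 cn(u+v)=0.9671212 dn(u+v)=0.9971386

m = k² = 0.088355779009
D = 1 − m·sn²u·sn²v = 0.9436074120797107
sn(u+v) = (sn u·cn v·dn v + sn v·cn u·dn u)/D = 0.2399743620387067/0.9436074120797107 = 0.2543158934177967
cn(u+v) = (cn u·cn v − sn u·sn v·dn u·dn v)/D = 0.9125827380001688/0.9436074120797107 = 0.9671212056175316
dn(u+v) = (dn u·dn v − m·sn u·sn v·cn u·cn v)/D = 0.9409074038015399/0.9436074120797107 = 0.9971386317618893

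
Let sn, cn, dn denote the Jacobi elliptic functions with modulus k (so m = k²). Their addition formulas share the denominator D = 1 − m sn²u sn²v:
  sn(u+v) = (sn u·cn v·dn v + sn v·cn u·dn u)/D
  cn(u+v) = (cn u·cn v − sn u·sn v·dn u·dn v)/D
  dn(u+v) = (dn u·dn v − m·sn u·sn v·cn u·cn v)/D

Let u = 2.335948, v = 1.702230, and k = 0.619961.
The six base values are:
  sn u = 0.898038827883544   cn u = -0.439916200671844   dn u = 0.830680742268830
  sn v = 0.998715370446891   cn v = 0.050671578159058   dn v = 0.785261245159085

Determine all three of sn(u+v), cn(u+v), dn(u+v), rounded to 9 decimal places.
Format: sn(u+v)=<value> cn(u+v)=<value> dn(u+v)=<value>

sn(u+v)=-0.476570000 cn(u+v)=-0.879136528 dn(u+v)=0.955356715

m = k² = 0.384351641521
D = 1 − m·sn²u·sn²v = 0.6908263760138529
sn(u+v) = (sn u·cn v·dn v + sn v·cn u·dn u)/D = -0.3292271260119934/0.6908263760138529 = -0.4765699999928659
cn(u+v) = (cn u·cn v − sn u·sn v·dn u·dn v)/D = -0.6073307017550787/0.6908263760138529 = -0.8791365281381498
dn(u+v) = (dn u·dn v − m·sn u·sn v·cn u·cn v)/D = 0.6599856172699234/0.6908263760138529 = 0.9553567150665494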